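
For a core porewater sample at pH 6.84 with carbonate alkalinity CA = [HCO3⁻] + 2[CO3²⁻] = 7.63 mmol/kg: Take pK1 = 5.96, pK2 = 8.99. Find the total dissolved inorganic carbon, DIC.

CA = [HCO3⁻] + 2[CO3²⁻] = (α₁ + 2α₂)·DIC
At pH 6.84: [H⁺]/K1 = 10^-0.88 = 0.13183, K2/[H⁺] = 10^-2.15 = 0.0070795
α₁ = 1/(1 + 0.13183 + 0.0070795) = 1/1.1389 = 0.8780; α₂ = α₁·K2/[H⁺] = 0.006216
α₁ + 2α₂ = 0.8905
DIC = CA / (α₁ + 2α₂) = 7.63 / 0.8905 = 8.57 mmol/kg

DIC = 8.57 mmol/kg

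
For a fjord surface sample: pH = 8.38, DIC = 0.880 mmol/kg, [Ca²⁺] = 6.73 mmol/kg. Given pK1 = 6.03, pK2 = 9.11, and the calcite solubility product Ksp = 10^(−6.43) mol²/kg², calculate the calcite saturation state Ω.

α₂ = 1 / (1 + [H⁺]/K2 + [H⁺]²/(K1K2)) = 1 / (1 + 10^+0.73 + 10^-1.62)
   = 1 / (1 + 5.3703 + 0.023988) = 1/6.3943 = 0.1564
[CO3²⁻] = α₂ × DIC = 0.1564 × 0.880 = 0.1376 mmol/kg
Ksp = 10^(−6.43) = 3.715×10^-7
Ω = [Ca²⁺][CO3²⁻]/Ksp = (6.73×10^-3)(1.376×10^-4) / 3.715×10^-7 = 2.49

Ω = 2.49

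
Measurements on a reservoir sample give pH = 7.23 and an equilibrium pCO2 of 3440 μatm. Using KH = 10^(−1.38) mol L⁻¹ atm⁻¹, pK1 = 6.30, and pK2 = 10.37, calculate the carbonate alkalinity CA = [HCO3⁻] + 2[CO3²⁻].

[CO2*] = KH · pCO2 = 10^(−1.38) × 3440×10^-6 = 1.434×10^-4 mol/L
α₀ = 1/(1 + K1/[H⁺] + K1K2/[H⁺]²) = 1/(1 + 10^+0.93 + 10^-2.21) = 0.1051
DIC = [CO2*]/α₀ = 1.434×10^-4 / 0.1051 = 1.365 mmol/L
CA = (α₁ + 2α₂)·DIC = (0.8943 + 2×0.0006479) × 1.365 = 1.22 mmol/L

CA = 1.22 mmol/L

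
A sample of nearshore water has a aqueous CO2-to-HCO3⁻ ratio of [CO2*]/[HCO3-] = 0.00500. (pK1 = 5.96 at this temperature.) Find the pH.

From K1 = [H⁺][HCO3-]/[CO2*]:  pH = pK1 − log₁₀([CO2*]/[HCO3-])
log₁₀(0.00500) = -2.301
pH = 5.96 − (-2.301) = 8.26

pH = 8.26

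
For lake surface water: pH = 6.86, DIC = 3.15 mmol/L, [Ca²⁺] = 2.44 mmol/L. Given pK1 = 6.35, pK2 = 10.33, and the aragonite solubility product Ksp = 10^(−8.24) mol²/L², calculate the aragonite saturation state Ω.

Ω = 0.346

α₂ = 1 / (1 + [H⁺]/K2 + [H⁺]²/(K1K2)) = 1 / (1 + 10^+3.47 + 10^+2.96)
   = 1 / (1 + 2951.2 + 912.01) = 1/3864.2 = 0.0002588
[CO3²⁻] = α₂ × DIC = 0.0002588 × 3.15 = 0.0008152 mmol/L = 0.8152 μmol/L
Ksp = 10^(−8.24) = 5.754×10^-9
Ω = [Ca²⁺][CO3²⁻]/Ksp = (2.44×10^-3)(8.152×10^-7) / 5.754×10^-9 = 0.346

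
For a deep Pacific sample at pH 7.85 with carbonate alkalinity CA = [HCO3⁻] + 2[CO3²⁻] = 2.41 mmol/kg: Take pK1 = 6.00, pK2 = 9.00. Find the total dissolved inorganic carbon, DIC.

CA = [HCO3⁻] + 2[CO3²⁻] = (α₁ + 2α₂)·DIC
At pH 7.85: [H⁺]/K1 = 10^-1.85 = 0.014125, K2/[H⁺] = 10^-1.15 = 0.070795
α₁ = 1/(1 + 0.014125 + 0.070795) = 1/1.0849 = 0.9217; α₂ = α₁·K2/[H⁺] = 0.06525
α₁ + 2α₂ = 1.0522
DIC = CA / (α₁ + 2α₂) = 2.41 / 1.0522 = 2.29 mmol/kg

DIC = 2.29 mmol/kg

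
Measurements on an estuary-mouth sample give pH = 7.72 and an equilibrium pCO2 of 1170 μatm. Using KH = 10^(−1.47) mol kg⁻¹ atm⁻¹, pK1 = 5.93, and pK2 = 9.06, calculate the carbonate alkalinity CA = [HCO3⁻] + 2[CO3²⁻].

[CO2*] = KH · pCO2 = 10^(−1.47) × 1170×10^-6 = 3.964×10^-5 mol/kg
α₀ = 1/(1 + K1/[H⁺] + K1K2/[H⁺]²) = 1/(1 + 10^+1.79 + 10^+0.45) = 0.01527
DIC = [CO2*]/α₀ = 3.964×10^-5 / 0.01527 = 2.596 mmol/kg
CA = (α₁ + 2α₂)·DIC = (0.9417 + 2×0.04304) × 2.596 = 2.67 mmol/kg

CA = 2.67 mmol/kg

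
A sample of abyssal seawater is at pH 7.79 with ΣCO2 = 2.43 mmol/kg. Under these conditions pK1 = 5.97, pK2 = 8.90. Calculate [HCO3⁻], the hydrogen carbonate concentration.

[HCO3⁻] = 2.22 mmol/kg

α₁ = 1 / (1 + [H⁺]/K1 + K2/[H⁺]) = 1 / (1 + 10^-1.82 + 10^-1.11)
   = 1 / (1 + 0.015136 + 0.077625) = 1/1.0928 = 0.9151
[HCO3⁻] = α₁ × DIC = 0.9151 × 2.43 = 2.22 mmol/kg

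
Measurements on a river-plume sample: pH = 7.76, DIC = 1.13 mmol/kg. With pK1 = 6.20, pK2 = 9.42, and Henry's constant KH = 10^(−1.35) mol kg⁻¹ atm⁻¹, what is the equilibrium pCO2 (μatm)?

α₀ = 1 / (1 + K1/[H⁺] + K1K2/[H⁺]²) = 1 / (1 + 10^+1.56 + 10^-0.10)
   = 1 / (1 + 36.308 + 0.79433) = 1/38.102 = 0.02625
[CO2*] = α₀ × DIC = 0.02625 × 1.13 = 0.02966 mmol/kg
pCO2 = [CO2*]/KH = 2.966×10^-5 / 4.467×10^-2 = 664 μatm

pCO2 = 664 μatm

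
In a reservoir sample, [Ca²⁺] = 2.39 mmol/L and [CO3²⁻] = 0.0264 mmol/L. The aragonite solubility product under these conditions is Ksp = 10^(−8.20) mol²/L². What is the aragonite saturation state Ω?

Ω = 10.0

Ksp = 10^(−8.20) = 6.310×10^-9
Ω = [Ca²⁺][CO3²⁻]/Ksp = (2.39×10^-3)(0.0264×10^-3) / 6.310×10^-9 = 10.0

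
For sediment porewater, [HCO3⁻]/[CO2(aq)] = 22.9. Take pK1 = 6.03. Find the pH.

From K1 = [H⁺][HCO3⁻]/[CO2(aq)]:  pH = pK1 + log₁₀([HCO3⁻]/[CO2(aq)])
log₁₀(22.9) = +1.360
pH = 6.03 + (+1.360) = 7.39

pH = 7.39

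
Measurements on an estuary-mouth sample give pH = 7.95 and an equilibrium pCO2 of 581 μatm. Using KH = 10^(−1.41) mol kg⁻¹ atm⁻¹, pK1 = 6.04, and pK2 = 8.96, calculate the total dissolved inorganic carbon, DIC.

[CO2*] = KH · pCO2 = 10^(−1.41) × 581×10^-6 = 2.260×10^-5 mol/kg
α₀ = 1/(1 + K1/[H⁺] + K1K2/[H⁺]²) = 1/(1 + 10^+1.91 + 10^+0.90) = 0.01108
DIC = [CO2*]/α₀ = 2.260×10^-5 / 0.01108 = 2.04 mmol/kg

DIC = 2.04 mmol/kg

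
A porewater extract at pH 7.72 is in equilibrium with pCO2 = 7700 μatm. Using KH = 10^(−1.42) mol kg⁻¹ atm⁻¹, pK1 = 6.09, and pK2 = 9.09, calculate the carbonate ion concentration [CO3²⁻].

[CO3²⁻] = 0.533 mmol/kg

[CO2*] = KH · pCO2 = 10^(−1.42) × 7700×10^-6 = 2.927×10^-4 mol/kg
α₀ = 1/(1 + K1/[H⁺] + K1K2/[H⁺]²) = 1/(1 + 10^+1.63 + 10^+0.26) = 0.02199
DIC = [CO2*]/α₀ = 2.927×10^-4 / 0.02199 = 13.31 mmol/kg
[CO3²⁻] = α₂·DIC; α₂ = 0.04001, so [CO3²⁻] = 0.04001 × 13.31 = 0.533 mmol/kg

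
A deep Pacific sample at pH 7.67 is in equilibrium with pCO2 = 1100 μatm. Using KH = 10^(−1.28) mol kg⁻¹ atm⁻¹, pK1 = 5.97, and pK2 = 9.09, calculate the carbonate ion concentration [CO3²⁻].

[CO2*] = KH · pCO2 = 10^(−1.28) × 1100×10^-6 = 5.773×10^-5 mol/kg
α₀ = 1/(1 + K1/[H⁺] + K1K2/[H⁺]²) = 1/(1 + 10^+1.70 + 10^+0.28) = 0.01886
DIC = [CO2*]/α₀ = 5.773×10^-5 / 0.01886 = 3.061 mmol/kg
[CO3²⁻] = α₂·DIC; α₂ = 0.03594, so [CO3²⁻] = 0.03594 × 3.061 = 0.110 mmol/kg

[CO3²⁻] = 0.110 mmol/kg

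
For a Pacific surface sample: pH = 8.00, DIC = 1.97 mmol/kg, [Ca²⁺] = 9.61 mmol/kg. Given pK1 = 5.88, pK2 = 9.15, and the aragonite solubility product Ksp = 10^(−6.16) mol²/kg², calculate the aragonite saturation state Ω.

α₂ = 1 / (1 + [H⁺]/K2 + [H⁺]²/(K1K2)) = 1 / (1 + 10^+1.15 + 10^-0.97)
   = 1 / (1 + 14.125 + 0.10715) = 1/15.233 = 0.06565
[CO3²⁻] = α₂ × DIC = 0.06565 × 1.97 = 0.1293 mmol/kg
Ksp = 10^(−6.16) = 6.918×10^-7
Ω = [Ca²⁺][CO3²⁻]/Ksp = (9.61×10^-3)(1.293×10^-4) / 6.918×10^-7 = 1.80

Ω = 1.80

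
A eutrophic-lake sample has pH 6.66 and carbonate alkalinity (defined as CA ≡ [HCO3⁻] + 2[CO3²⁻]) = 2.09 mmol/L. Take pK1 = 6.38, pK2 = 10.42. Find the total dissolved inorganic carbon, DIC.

CA = [HCO3⁻] + 2[CO3²⁻] = (α₁ + 2α₂)·DIC
At pH 6.66: [H⁺]/K1 = 10^-0.28 = 0.52481, K2/[H⁺] = 10^-3.76 = 0.00017378
α₁ = 1/(1 + 0.52481 + 0.00017378) = 1/1.5250 = 0.6557; α₂ = α₁·K2/[H⁺] = 0.0001140
α₁ + 2α₂ = 0.6560
DIC = CA / (α₁ + 2α₂) = 2.09 / 0.6560 = 3.19 mmol/L

DIC = 3.19 mmol/L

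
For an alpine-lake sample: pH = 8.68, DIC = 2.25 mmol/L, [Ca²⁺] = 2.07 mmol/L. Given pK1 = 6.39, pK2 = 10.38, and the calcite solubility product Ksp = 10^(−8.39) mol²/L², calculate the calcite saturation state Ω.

α₂ = 1 / (1 + [H⁺]/K2 + [H⁺]²/(K1K2)) = 1 / (1 + 10^+1.70 + 10^-0.59)
   = 1 / (1 + 50.119 + 0.25704) = 1/51.376 = 0.01946
[CO3²⁻] = α₂ × DIC = 0.01946 × 2.25 = 0.04379 mmol/L
Ksp = 10^(−8.39) = 4.074×10^-9
Ω = [Ca²⁺][CO3²⁻]/Ksp = (2.07×10^-3)(4.379×10^-5) / 4.074×10^-9 = 22.3

Ω = 22.3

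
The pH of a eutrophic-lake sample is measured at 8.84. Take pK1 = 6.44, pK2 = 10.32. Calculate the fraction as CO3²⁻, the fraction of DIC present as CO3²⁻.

α₂ = 0.0319

α₂ = 1 / (1 + [H⁺]/K2 + [H⁺]²/(K1K2)) = 1 / (1 + 10^+1.48 + 10^-0.92)
   = 1 / (1 + 30.200 + 0.12023) = 1/31.320 = 0.03193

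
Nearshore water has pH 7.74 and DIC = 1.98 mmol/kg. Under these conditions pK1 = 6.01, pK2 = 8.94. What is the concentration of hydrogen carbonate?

[HCO3⁻] = 1.83 mmol/kg

α₁ = 1 / (1 + [H⁺]/K1 + K2/[H⁺]) = 1 / (1 + 10^-1.73 + 10^-1.20)
   = 1 / (1 + 0.018621 + 0.063096) = 1/1.0817 = 0.9245
[HCO3⁻] = α₁ × DIC = 0.9245 × 1.98 = 1.83 mmol/kg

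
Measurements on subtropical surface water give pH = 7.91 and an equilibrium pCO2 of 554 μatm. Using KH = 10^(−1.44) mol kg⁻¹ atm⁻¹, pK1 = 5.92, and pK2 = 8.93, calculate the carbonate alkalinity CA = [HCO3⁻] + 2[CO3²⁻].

CA = 2.34 mmol/kg

[CO2*] = KH · pCO2 = 10^(−1.44) × 554×10^-6 = 2.011×10^-5 mol/kg
α₀ = 1/(1 + K1/[H⁺] + K1K2/[H⁺]²) = 1/(1 + 10^+1.99 + 10^+0.97) = 0.009254
DIC = [CO2*]/α₀ = 2.011×10^-5 / 0.009254 = 2.174 mmol/kg
CA = (α₁ + 2α₂)·DIC = (0.9044 + 2×0.08637) × 2.174 = 2.34 mmol/kg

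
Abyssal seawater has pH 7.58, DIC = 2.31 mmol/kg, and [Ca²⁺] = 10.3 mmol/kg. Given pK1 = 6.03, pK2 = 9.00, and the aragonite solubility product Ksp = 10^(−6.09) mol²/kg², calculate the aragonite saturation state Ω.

α₂ = 1 / (1 + [H⁺]/K2 + [H⁺]²/(K1K2)) = 1 / (1 + 10^+1.42 + 10^-0.13)
   = 1 / (1 + 26.303 + 0.74131) = 1/28.044 = 0.03566
[CO3²⁻] = α₂ × DIC = 0.03566 × 2.31 = 0.08237 mmol/kg
Ksp = 10^(−6.09) = 8.128×10^-7
Ω = [Ca²⁺][CO3²⁻]/Ksp = (10.3×10^-3)(8.237×10^-5) / 8.128×10^-7 = 1.04

Ω = 1.04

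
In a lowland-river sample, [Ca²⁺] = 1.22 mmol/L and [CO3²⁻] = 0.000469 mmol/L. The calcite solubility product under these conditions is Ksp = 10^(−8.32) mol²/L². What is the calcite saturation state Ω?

Ksp = 10^(−8.32) = 4.786×10^-9
Ω = [Ca²⁺][CO3²⁻]/Ksp = (1.22×10^-3)(0.000469×10^-3) / 4.786×10^-9 = 0.120

Ω = 0.120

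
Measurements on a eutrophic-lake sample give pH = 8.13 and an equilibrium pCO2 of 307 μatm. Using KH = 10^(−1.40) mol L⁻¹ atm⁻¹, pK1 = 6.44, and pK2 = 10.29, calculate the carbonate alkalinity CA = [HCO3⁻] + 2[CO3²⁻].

CA = 0.607 mmol/L

[CO2*] = KH · pCO2 = 10^(−1.40) × 307×10^-6 = 1.222×10^-5 mol/L
α₀ = 1/(1 + K1/[H⁺] + K1K2/[H⁺]²) = 1/(1 + 10^+1.69 + 10^-0.47) = 0.01987
DIC = [CO2*]/α₀ = 1.222×10^-5 / 0.01987 = 0.6150 mmol/L
CA = (α₁ + 2α₂)·DIC = (0.9734 + 2×0.006734) × 0.6150 = 0.607 mmol/L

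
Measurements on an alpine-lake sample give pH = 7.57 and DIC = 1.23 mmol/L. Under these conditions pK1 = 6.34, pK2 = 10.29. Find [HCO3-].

[HCO3⁻] = 1.16 mmol/L

α₁ = 1 / (1 + [H⁺]/K1 + K2/[H⁺]) = 1 / (1 + 10^-1.23 + 10^-2.72)
   = 1 / (1 + 0.058884 + 0.0019055) = 1/1.0608 = 0.9427
[HCO3⁻] = α₁ × DIC = 0.9427 × 1.23 = 1.16 mmol/L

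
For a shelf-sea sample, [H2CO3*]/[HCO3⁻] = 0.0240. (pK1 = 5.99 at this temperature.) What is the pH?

From K1 = [H⁺][HCO3⁻]/[H2CO3*]:  pH = pK1 − log₁₀([H2CO3*]/[HCO3⁻])
log₁₀(0.0240) = -1.620
pH = 5.99 − (-1.620) = 7.61

pH = 7.61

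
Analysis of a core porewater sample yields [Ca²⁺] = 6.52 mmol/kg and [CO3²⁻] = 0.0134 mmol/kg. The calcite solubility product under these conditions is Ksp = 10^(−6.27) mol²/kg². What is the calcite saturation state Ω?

Ksp = 10^(−6.27) = 5.370×10^-7
Ω = [Ca²⁺][CO3²⁻]/Ksp = (6.52×10^-3)(0.0134×10^-3) / 5.370×10^-7 = 0.163

Ω = 0.163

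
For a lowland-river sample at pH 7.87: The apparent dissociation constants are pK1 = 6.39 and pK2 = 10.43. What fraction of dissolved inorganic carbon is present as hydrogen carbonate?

α₁ = 1 / (1 + [H⁺]/K1 + K2/[H⁺]) = 1 / (1 + 10^-1.48 + 10^-2.56)
   = 1 / (1 + 0.033113 + 0.0027542) = 1/1.0359 = 0.9654

α₁ = 0.965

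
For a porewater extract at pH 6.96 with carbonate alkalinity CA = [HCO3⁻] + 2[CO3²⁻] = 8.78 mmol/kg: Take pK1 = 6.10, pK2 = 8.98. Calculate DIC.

CA = [HCO3⁻] + 2[CO3²⁻] = (α₁ + 2α₂)·DIC
At pH 6.96: [H⁺]/K1 = 10^-0.86 = 0.13804, K2/[H⁺] = 10^-2.02 = 0.0095499
α₁ = 1/(1 + 0.13804 + 0.0095499) = 1/1.1476 = 0.8714; α₂ = α₁·K2/[H⁺] = 0.008322
α₁ + 2α₂ = 0.8880
DIC = CA / (α₁ + 2α₂) = 8.78 / 0.8880 = 9.89 mmol/kg

DIC = 9.89 mmol/kg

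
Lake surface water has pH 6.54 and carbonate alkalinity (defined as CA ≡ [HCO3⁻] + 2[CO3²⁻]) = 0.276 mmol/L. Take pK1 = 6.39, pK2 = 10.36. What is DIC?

CA = [HCO3⁻] + 2[CO3²⁻] = (α₁ + 2α₂)·DIC
At pH 6.54: [H⁺]/K1 = 10^-0.15 = 0.70795, K2/[H⁺] = 10^-3.82 = 0.00015136
α₁ = 1/(1 + 0.70795 + 0.00015136) = 1/1.7081 = 0.5854; α₂ = α₁·K2/[H⁺] = 8.861×10^-5
α₁ + 2α₂ = 0.5856
DIC = CA / (α₁ + 2α₂) = 0.276 / 0.5856 = 0.471 mmol/L

DIC = 0.471 mmol/L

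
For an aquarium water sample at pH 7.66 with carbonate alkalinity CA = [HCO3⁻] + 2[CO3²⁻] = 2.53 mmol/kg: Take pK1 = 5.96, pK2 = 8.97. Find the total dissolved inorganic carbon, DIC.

DIC = 2.46 mmol/kg

CA = [HCO3⁻] + 2[CO3²⁻] = (α₁ + 2α₂)·DIC
At pH 7.66: [H⁺]/K1 = 10^-1.70 = 0.019953, K2/[H⁺] = 10^-1.31 = 0.048978
α₁ = 1/(1 + 0.019953 + 0.048978) = 1/1.0689 = 0.9355; α₂ = α₁·K2/[H⁺] = 0.04582
α₁ + 2α₂ = 1.0272
DIC = CA / (α₁ + 2α₂) = 2.53 / 1.0272 = 2.46 mmol/kg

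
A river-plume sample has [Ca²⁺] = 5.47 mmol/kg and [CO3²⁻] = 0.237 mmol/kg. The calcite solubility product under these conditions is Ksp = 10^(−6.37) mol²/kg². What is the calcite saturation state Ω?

Ω = 3.04

Ksp = 10^(−6.37) = 4.266×10^-7
Ω = [Ca²⁺][CO3²⁻]/Ksp = (5.47×10^-3)(0.237×10^-3) / 4.266×10^-7 = 3.04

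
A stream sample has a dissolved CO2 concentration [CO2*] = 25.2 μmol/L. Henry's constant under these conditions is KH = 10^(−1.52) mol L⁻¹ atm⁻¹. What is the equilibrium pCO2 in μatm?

pCO2 = 834 μatm

KH = 10^(−1.52) = 3.020×10^-2 mol L⁻¹ atm⁻¹
pCO2 = [CO2*]/KH = 25.2×10^-6 / 3.020×10^-2 = 8.34×10^-4 atm = 834 μatm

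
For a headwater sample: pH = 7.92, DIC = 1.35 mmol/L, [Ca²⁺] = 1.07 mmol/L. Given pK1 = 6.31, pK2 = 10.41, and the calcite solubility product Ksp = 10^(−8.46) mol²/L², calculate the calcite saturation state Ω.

α₂ = 1 / (1 + [H⁺]/K2 + [H⁺]²/(K1K2)) = 1 / (1 + 10^+2.49 + 10^+0.88)
   = 1 / (1 + 309.03 + 7.5858) = 1/317.62 = 0.003148
[CO3²⁻] = α₂ × DIC = 0.003148 × 1.35 = 0.004250 mmol/L = 4.250 μmol/L
Ksp = 10^(−8.46) = 3.467×10^-9
Ω = [Ca²⁺][CO3²⁻]/Ksp = (1.07×10^-3)(4.250×10^-6) / 3.467×10^-9 = 1.31

Ω = 1.31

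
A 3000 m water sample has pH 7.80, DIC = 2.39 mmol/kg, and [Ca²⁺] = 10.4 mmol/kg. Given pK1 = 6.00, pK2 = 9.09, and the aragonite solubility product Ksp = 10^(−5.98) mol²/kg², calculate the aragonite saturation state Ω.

Ω = 1.14

α₂ = 1 / (1 + [H⁺]/K2 + [H⁺]²/(K1K2)) = 1 / (1 + 10^+1.29 + 10^-0.51)
   = 1 / (1 + 19.498 + 0.30903) = 1/20.807 = 0.04806
[CO3²⁻] = α₂ × DIC = 0.04806 × 2.39 = 0.1149 mmol/kg
Ksp = 10^(−5.98) = 1.047×10^-6
Ω = [Ca²⁺][CO3²⁻]/Ksp = (10.4×10^-3)(1.149×10^-4) / 1.047×10^-6 = 1.14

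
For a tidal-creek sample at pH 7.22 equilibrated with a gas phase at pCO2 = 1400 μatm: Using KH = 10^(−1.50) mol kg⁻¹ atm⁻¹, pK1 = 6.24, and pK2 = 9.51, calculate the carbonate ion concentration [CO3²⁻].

[CO3²⁻] = 2.17 μmol/kg

[CO2*] = KH · pCO2 = 10^(−1.50) × 1400×10^-6 = 4.427×10^-5 mol/kg
α₀ = 1/(1 + K1/[H⁺] + K1K2/[H⁺]²) = 1/(1 + 10^+0.98 + 10^-1.31) = 0.09435
DIC = [CO2*]/α₀ = 4.427×10^-5 / 0.09435 = 0.4692 mmol/kg
[CO3²⁻] = α₂·DIC; α₂ = 0.004621, so [CO3²⁻] = 0.004621 × 0.4692 = 0.00217 mmol/kg = 2.17 μmol/kg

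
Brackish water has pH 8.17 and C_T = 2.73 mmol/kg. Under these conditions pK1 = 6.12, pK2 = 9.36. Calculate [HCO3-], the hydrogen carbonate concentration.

[HCO3⁻] = 2.54 mmol/kg

α₁ = 1 / (1 + [H⁺]/K1 + K2/[H⁺]) = 1 / (1 + 10^-2.05 + 10^-1.19)
   = 1 / (1 + 0.0089125 + 0.064565) = 1/1.0735 = 0.9316
[HCO3⁻] = α₁ × DIC = 0.9316 × 2.73 = 2.54 mmol/kg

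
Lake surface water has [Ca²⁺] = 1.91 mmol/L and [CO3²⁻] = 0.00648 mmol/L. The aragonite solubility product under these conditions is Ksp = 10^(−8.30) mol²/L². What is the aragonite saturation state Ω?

Ksp = 10^(−8.30) = 5.012×10^-9
Ω = [Ca²⁺][CO3²⁻]/Ksp = (1.91×10^-3)(0.00648×10^-3) / 5.012×10^-9 = 2.47

Ω = 2.47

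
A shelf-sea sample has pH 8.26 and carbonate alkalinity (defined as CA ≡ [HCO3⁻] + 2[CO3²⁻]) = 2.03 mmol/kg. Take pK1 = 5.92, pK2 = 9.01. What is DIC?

DIC = 1.77 mmol/kg

CA = [HCO3⁻] + 2[CO3²⁻] = (α₁ + 2α₂)·DIC
At pH 8.26: [H⁺]/K1 = 10^-2.34 = 0.0045709, K2/[H⁺] = 10^-0.75 = 0.17783
α₁ = 1/(1 + 0.0045709 + 0.17783) = 1/1.1824 = 0.8457; α₂ = α₁·K2/[H⁺] = 0.1504
α₁ + 2α₂ = 1.1465
DIC = CA / (α₁ + 2α₂) = 2.03 / 1.1465 = 1.77 mmol/kg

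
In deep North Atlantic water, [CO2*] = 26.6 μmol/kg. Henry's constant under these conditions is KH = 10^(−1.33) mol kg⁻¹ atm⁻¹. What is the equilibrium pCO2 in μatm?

pCO2 = 569 μatm

KH = 10^(−1.33) = 4.677×10^-2 mol kg⁻¹ atm⁻¹
pCO2 = [CO2*]/KH = 26.6×10^-6 / 4.677×10^-2 = 5.69×10^-4 atm = 569 μatm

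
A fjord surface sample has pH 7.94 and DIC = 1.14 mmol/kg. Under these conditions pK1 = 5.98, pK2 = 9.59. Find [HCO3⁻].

α₁ = 1 / (1 + [H⁺]/K1 + K2/[H⁺]) = 1 / (1 + 10^-1.96 + 10^-1.65)
   = 1 / (1 + 0.010965 + 0.022387) = 1/1.0334 = 0.9677
[HCO3⁻] = α₁ × DIC = 0.9677 × 1.14 = 1.10 mmol/kg

[HCO3⁻] = 1.10 mmol/kg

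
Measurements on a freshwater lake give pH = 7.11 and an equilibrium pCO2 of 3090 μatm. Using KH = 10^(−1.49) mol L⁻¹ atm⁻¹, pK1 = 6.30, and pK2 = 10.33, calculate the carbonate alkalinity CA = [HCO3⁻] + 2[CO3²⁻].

CA = 0.646 mmol/L

[CO2*] = KH · pCO2 = 10^(−1.49) × 3090×10^-6 = 9.999×10^-5 mol/L
α₀ = 1/(1 + K1/[H⁺] + K1K2/[H⁺]²) = 1/(1 + 10^+0.81 + 10^-2.41) = 0.1340
DIC = [CO2*]/α₀ = 9.999×10^-5 / 0.1340 = 0.7460 mmol/L
CA = (α₁ + 2α₂)·DIC = (0.8654 + 2×0.0005215) × 0.7460 = 0.646 mmol/L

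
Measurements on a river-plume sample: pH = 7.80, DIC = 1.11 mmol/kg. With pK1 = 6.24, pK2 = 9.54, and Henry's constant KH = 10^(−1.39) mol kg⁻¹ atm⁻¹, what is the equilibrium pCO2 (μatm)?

pCO2 = 718 μatm

α₀ = 1 / (1 + K1/[H⁺] + K1K2/[H⁺]²) = 1 / (1 + 10^+1.56 + 10^-0.18)
   = 1 / (1 + 36.308 + 0.66069) = 1/37.968 = 0.02634
[CO2*] = α₀ × DIC = 0.02634 × 1.11 = 0.02923 mmol/kg
pCO2 = [CO2*]/KH = 2.923×10^-5 / 4.074×10^-2 = 718 μatm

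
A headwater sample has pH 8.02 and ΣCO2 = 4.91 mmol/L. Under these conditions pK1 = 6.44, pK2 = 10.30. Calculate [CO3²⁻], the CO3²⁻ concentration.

α₂ = 1 / (1 + [H⁺]/K2 + [H⁺]²/(K1K2)) = 1 / (1 + 10^+2.28 + 10^+0.70)
   = 1 / (1 + 190.55 + 5.0119) = 1/196.56 = 0.005088
[CO3²⁻] = α₂ × DIC = 0.005088 × 4.91 = 0.0250 mmol/L

[CO3²⁻] = 0.0250 mmol/L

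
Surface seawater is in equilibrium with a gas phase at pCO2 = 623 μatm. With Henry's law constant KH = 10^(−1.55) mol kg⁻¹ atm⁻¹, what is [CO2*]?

KH = 10^(−1.55) = 2.818×10^-2 mol kg⁻¹ atm⁻¹
[CO2*] = KH · pCO2 = 2.818×10^-2 × 623×10^-6 atm = 1.76×10^-5 mol/kg

[CO2*] = 17.6 μmol/kg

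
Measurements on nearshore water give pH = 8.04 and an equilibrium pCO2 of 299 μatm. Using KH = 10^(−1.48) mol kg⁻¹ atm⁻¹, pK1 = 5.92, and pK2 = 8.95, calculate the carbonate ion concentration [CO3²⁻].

[CO2*] = KH · pCO2 = 10^(−1.48) × 299×10^-6 = 9.901×10^-6 mol/kg
α₀ = 1/(1 + K1/[H⁺] + K1K2/[H⁺]²) = 1/(1 + 10^+2.12 + 10^+1.21) = 0.006709
DIC = [CO2*]/α₀ = 9.901×10^-6 / 0.006709 = 1.476 mmol/kg
[CO3²⁻] = α₂·DIC; α₂ = 0.1088, so [CO3²⁻] = 0.1088 × 1.476 = 0.161 mmol/kg

[CO3²⁻] = 0.161 mmol/kg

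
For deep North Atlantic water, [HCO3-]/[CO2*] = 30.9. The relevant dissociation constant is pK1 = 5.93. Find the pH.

pH = 7.42

From K1 = [H⁺][HCO3-]/[CO2*]:  pH = pK1 + log₁₀([HCO3-]/[CO2*])
log₁₀(30.9) = +1.490
pH = 5.93 + (+1.490) = 7.42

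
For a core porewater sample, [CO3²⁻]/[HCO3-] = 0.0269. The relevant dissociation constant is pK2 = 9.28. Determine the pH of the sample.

pH = 7.71

From K2 = [H⁺][CO3²⁻]/[HCO3-]:  pH = pK2 + log₁₀([CO3²⁻]/[HCO3-])
log₁₀(0.0269) = -1.570
pH = 9.28 + (-1.570) = 7.71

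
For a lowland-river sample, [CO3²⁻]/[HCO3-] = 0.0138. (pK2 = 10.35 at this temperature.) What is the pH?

From K2 = [H⁺][CO3²⁻]/[HCO3-]:  pH = pK2 + log₁₀([CO3²⁻]/[HCO3-])
log₁₀(0.0138) = -1.860
pH = 10.35 + (-1.860) = 8.49

pH = 8.49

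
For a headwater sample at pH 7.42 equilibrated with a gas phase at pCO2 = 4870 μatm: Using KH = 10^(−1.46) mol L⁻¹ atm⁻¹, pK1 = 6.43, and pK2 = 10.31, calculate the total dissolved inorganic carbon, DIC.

DIC = 1.82 mmol/L

[CO2*] = KH · pCO2 = 10^(−1.46) × 4870×10^-6 = 1.689×10^-4 mol/L
α₀ = 1/(1 + K1/[H⁺] + K1K2/[H⁺]²) = 1/(1 + 10^+0.99 + 10^-1.90) = 0.09272
DIC = [CO2*]/α₀ = 1.689×10^-4 / 0.09272 = 1.82 mmol/L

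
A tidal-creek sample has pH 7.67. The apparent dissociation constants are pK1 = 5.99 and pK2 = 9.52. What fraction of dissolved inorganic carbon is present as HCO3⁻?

α₁ = 0.966

α₁ = 1 / (1 + [H⁺]/K1 + K2/[H⁺]) = 1 / (1 + 10^-1.68 + 10^-1.85)
   = 1 / (1 + 0.020893 + 0.014125) = 1/1.0350 = 0.9662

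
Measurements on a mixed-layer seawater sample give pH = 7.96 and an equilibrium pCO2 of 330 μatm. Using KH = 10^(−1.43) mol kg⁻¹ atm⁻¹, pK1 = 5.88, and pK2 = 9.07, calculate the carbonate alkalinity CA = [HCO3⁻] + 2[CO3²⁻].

[CO2*] = KH · pCO2 = 10^(−1.43) × 330×10^-6 = 1.226×10^-5 mol/kg
α₀ = 1/(1 + K1/[H⁺] + K1K2/[H⁺]²) = 1/(1 + 10^+2.08 + 10^+0.97) = 0.007659
DIC = [CO2*]/α₀ = 1.226×10^-5 / 0.007659 = 1.601 mmol/kg
CA = (α₁ + 2α₂)·DIC = (0.9209 + 2×0.07148) × 1.601 = 1.70 mmol/kg

CA = 1.70 mmol/kg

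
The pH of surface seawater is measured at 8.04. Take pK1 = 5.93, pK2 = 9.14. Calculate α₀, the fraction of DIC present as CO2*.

α₀ = 0.00714

α₀ = 1 / (1 + K1/[H⁺] + K1K2/[H⁺]²) = 1 / (1 + 10^+2.11 + 10^+1.01)
   = 1 / (1 + 128.82 + 10.233) = 1/140.06 = 0.007140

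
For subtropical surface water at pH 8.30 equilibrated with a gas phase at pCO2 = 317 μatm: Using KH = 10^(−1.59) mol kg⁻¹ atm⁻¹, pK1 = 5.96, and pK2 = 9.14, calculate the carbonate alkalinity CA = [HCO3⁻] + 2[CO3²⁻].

CA = 2.30 mmol/kg

[CO2*] = KH · pCO2 = 10^(−1.59) × 317×10^-6 = 8.148×10^-6 mol/kg
α₀ = 1/(1 + K1/[H⁺] + K1K2/[H⁺]²) = 1/(1 + 10^+2.34 + 10^+1.50) = 0.003978
DIC = [CO2*]/α₀ = 8.148×10^-6 / 0.003978 = 2.048 mmol/kg
CA = (α₁ + 2α₂)·DIC = (0.8702 + 2×0.1258) × 2.048 = 2.30 mmol/kg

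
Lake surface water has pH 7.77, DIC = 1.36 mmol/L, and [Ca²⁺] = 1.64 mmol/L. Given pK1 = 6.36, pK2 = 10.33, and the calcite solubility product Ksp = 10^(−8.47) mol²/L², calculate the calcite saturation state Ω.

Ω = 1.74

α₂ = 1 / (1 + [H⁺]/K2 + [H⁺]²/(K1K2)) = 1 / (1 + 10^+2.56 + 10^+1.15)
   = 1 / (1 + 363.08 + 14.125) = 1/378.20 = 0.002644
[CO3²⁻] = α₂ × DIC = 0.002644 × 1.36 = 0.003596 mmol/L = 3.596 μmol/L
Ksp = 10^(−8.47) = 3.388×10^-9
Ω = [Ca²⁺][CO3²⁻]/Ksp = (1.64×10^-3)(3.596×10^-6) / 3.388×10^-9 = 1.74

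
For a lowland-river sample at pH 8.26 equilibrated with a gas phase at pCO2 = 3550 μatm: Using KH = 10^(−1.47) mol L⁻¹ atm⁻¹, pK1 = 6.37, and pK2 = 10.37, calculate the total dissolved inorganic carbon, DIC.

DIC = 9.53 mmol/L

[CO2*] = KH · pCO2 = 10^(−1.47) × 3550×10^-6 = 1.203×10^-4 mol/L
α₀ = 1/(1 + K1/[H⁺] + K1K2/[H⁺]²) = 1/(1 + 10^+1.89 + 10^-0.22) = 0.01262
DIC = [CO2*]/α₀ = 1.203×10^-4 / 0.01262 = 9.53 mmol/L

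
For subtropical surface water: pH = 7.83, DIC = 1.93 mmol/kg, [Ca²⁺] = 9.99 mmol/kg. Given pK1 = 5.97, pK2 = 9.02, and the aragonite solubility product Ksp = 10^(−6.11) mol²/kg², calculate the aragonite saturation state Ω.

α₂ = 1 / (1 + [H⁺]/K2 + [H⁺]²/(K1K2)) = 1 / (1 + 10^+1.19 + 10^-0.67)
   = 1 / (1 + 15.488 + 0.21380) = 1/16.702 = 0.05987
[CO3²⁻] = α₂ × DIC = 0.05987 × 1.93 = 0.1156 mmol/kg
Ksp = 10^(−6.11) = 7.762×10^-7
Ω = [Ca²⁺][CO3²⁻]/Ksp = (9.99×10^-3)(1.156×10^-4) / 7.762×10^-7 = 1.49

Ω = 1.49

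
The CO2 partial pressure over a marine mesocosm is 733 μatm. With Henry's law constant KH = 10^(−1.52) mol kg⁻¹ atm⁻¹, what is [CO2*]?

[CO2*] = 22.1 μmol/kg

KH = 10^(−1.52) = 3.020×10^-2 mol kg⁻¹ atm⁻¹
[CO2*] = KH · pCO2 = 3.020×10^-2 × 733×10^-6 atm = 2.21×10^-5 mol/kg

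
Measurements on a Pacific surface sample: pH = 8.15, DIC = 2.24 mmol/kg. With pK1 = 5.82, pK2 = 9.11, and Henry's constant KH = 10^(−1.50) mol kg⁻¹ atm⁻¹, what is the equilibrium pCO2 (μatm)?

α₀ = 1 / (1 + K1/[H⁺] + K1K2/[H⁺]²) = 1 / (1 + 10^+2.33 + 10^+1.37)
   = 1 / (1 + 213.80 + 23.442) = 1/238.24 = 0.004197
[CO2*] = α₀ × DIC = 0.004197 × 2.24 = 0.009402 mmol/kg = 9.402 μmol/kg
pCO2 = [CO2*]/KH = 9.402×10^-6 / 3.162×10^-2 = 297 μatm

pCO2 = 297 μatm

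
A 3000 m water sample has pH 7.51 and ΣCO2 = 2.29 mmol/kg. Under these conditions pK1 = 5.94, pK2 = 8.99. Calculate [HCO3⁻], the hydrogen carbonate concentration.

[HCO3⁻] = 2.16 mmol/kg

α₁ = 1 / (1 + [H⁺]/K1 + K2/[H⁺]) = 1 / (1 + 10^-1.57 + 10^-1.48)
   = 1 / (1 + 0.026915 + 0.033113) = 1/1.0600 = 0.9434
[HCO3⁻] = α₁ × DIC = 0.9434 × 2.29 = 2.16 mmol/kg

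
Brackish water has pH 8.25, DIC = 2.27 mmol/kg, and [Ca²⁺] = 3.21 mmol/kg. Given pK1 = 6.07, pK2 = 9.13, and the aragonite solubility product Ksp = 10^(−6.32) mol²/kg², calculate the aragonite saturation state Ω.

Ω = 1.76

α₂ = 1 / (1 + [H⁺]/K2 + [H⁺]²/(K1K2)) = 1 / (1 + 10^+0.88 + 10^-1.30)
   = 1 / (1 + 7.5858 + 0.050119) = 1/8.6359 = 0.1158
[CO3²⁻] = α₂ × DIC = 0.1158 × 2.27 = 0.2629 mmol/kg
Ksp = 10^(−6.32) = 4.786×10^-7
Ω = [Ca²⁺][CO3²⁻]/Ksp = (3.21×10^-3)(2.629×10^-4) / 4.786×10^-7 = 1.76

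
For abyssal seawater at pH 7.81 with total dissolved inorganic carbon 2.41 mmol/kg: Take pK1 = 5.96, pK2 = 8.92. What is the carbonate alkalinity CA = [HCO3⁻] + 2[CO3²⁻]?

CA = [HCO3⁻] + 2[CO3²⁻] = (α₁ + 2α₂)·DIC
At pH 7.81: [H⁺]/K1 = 10^-1.85 = 0.014125, K2/[H⁺] = 10^-1.11 = 0.077625
α₁ = 1/(1 + 0.014125 + 0.077625) = 1/1.0918 = 0.9160; α₂ = α₁·K2/[H⁺] = 0.07110
α₁ + 2α₂ = 1.0582
CA = 1.0582 × 2.41 = 2.55 mmol/kg

CA = 2.55 mmol/kg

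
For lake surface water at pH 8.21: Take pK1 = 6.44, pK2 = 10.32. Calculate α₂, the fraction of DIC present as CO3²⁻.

α₂ = 1 / (1 + [H⁺]/K2 + [H⁺]²/(K1K2)) = 1 / (1 + 10^+2.11 + 10^+0.34)
   = 1 / (1 + 128.82 + 2.1878) = 1/132.01 = 0.007575

α₂ = 0.00758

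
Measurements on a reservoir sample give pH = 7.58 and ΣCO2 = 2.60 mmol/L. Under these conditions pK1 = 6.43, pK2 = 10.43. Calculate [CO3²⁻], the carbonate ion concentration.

α₂ = 1 / (1 + [H⁺]/K2 + [H⁺]²/(K1K2)) = 1 / (1 + 10^+2.85 + 10^+1.70)
   = 1 / (1 + 707.95 + 50.119) = 1/759.06 = 0.001317
[CO3²⁻] = α₂ × DIC = 0.001317 × 2.60 = 0.00343 mmol/L = 3.43 μmol/L

[CO3²⁻] = 3.43 μmol/L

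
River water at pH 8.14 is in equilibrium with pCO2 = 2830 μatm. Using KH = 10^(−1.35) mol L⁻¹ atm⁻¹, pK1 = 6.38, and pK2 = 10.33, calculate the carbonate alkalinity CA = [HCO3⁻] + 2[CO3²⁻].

CA = 7.37 mmol/L

[CO2*] = KH · pCO2 = 10^(−1.35) × 2830×10^-6 = 1.264×10^-4 mol/L
α₀ = 1/(1 + K1/[H⁺] + K1K2/[H⁺]²) = 1/(1 + 10^+1.76 + 10^-0.43) = 0.01697
DIC = [CO2*]/α₀ = 1.264×10^-4 / 0.01697 = 7.448 mmol/L
CA = (α₁ + 2α₂)·DIC = (0.9767 + 2×0.006306) × 7.448 = 7.37 mmol/L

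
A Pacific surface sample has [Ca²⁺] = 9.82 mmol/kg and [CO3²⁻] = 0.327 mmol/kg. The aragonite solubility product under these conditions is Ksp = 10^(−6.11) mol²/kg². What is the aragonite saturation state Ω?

Ω = 4.14

Ksp = 10^(−6.11) = 7.762×10^-7
Ω = [Ca²⁺][CO3²⁻]/Ksp = (9.82×10^-3)(0.327×10^-3) / 7.762×10^-7 = 4.14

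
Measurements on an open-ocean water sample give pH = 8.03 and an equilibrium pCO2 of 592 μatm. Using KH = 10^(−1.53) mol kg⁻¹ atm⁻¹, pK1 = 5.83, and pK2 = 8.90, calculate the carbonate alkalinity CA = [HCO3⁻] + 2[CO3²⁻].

CA = 3.52 mmol/kg

[CO2*] = KH · pCO2 = 10^(−1.53) × 592×10^-6 = 1.747×10^-5 mol/kg
α₀ = 1/(1 + K1/[H⁺] + K1K2/[H⁺]²) = 1/(1 + 10^+2.20 + 10^+1.33) = 0.005529
DIC = [CO2*]/α₀ = 1.747×10^-5 / 0.005529 = 3.160 mmol/kg
CA = (α₁ + 2α₂)·DIC = (0.8763 + 2×0.1182) × 3.160 = 3.52 mmol/kg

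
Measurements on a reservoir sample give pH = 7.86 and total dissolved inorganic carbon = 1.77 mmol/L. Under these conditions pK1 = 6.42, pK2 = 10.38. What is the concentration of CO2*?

α₀ = 1 / (1 + K1/[H⁺] + K1K2/[H⁺]²) = 1 / (1 + 10^+1.44 + 10^-1.08)
   = 1 / (1 + 27.542 + 0.083176) = 1/28.625 = 0.03493
[CO2*] = α₀ × DIC = 0.03493 × 1.77 = 0.0618 mmol/L

[CO2*] = 0.0618 mmol/L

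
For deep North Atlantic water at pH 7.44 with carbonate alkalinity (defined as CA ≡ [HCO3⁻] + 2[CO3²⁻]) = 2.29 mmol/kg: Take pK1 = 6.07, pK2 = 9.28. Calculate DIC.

DIC = 2.35 mmol/kg

CA = [HCO3⁻] + 2[CO3²⁻] = (α₁ + 2α₂)·DIC
At pH 7.44: [H⁺]/K1 = 10^-1.37 = 0.042658, K2/[H⁺] = 10^-1.84 = 0.014454
α₁ = 1/(1 + 0.042658 + 0.014454) = 1/1.0571 = 0.9460; α₂ = α₁·K2/[H⁺] = 0.01367
α₁ + 2α₂ = 0.9733
DIC = CA / (α₁ + 2α₂) = 2.29 / 0.9733 = 2.35 mmol/kg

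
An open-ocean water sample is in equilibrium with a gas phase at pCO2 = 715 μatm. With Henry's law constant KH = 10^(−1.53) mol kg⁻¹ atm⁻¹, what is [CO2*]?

[CO2*] = 21.1 μmol/kg

KH = 10^(−1.53) = 2.951×10^-2 mol kg⁻¹ atm⁻¹
[CO2*] = KH · pCO2 = 2.951×10^-2 × 715×10^-6 atm = 2.11×10^-5 mol/kg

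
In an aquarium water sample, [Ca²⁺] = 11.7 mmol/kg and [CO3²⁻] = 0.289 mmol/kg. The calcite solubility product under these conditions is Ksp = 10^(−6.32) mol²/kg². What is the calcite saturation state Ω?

Ω = 7.06

Ksp = 10^(−6.32) = 4.786×10^-7
Ω = [Ca²⁺][CO3²⁻]/Ksp = (11.7×10^-3)(0.289×10^-3) / 4.786×10^-7 = 7.06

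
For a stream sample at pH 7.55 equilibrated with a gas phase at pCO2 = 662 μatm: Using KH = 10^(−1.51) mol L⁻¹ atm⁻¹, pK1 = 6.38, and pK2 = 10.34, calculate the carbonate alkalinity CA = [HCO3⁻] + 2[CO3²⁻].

CA = 0.304 mmol/L

[CO2*] = KH · pCO2 = 10^(−1.51) × 662×10^-6 = 2.046×10^-5 mol/L
α₀ = 1/(1 + K1/[H⁺] + K1K2/[H⁺]²) = 1/(1 + 10^+1.17 + 10^-1.62) = 0.06323
DIC = [CO2*]/α₀ = 2.046×10^-5 / 0.06323 = 0.3235 mmol/L
CA = (α₁ + 2α₂)·DIC = (0.9353 + 2×0.001517) × 0.3235 = 0.304 mmol/L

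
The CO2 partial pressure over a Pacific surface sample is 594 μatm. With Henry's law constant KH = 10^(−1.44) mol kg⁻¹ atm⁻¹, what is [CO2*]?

[CO2*] = 21.6 μmol/kg

KH = 10^(−1.44) = 3.631×10^-2 mol kg⁻¹ atm⁻¹
[CO2*] = KH · pCO2 = 3.631×10^-2 × 594×10^-6 atm = 2.16×10^-5 mol/kg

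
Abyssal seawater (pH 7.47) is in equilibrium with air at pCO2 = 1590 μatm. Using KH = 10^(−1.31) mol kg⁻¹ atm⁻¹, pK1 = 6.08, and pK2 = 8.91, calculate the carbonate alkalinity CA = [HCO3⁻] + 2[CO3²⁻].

CA = 2.05 mmol/kg

[CO2*] = KH · pCO2 = 10^(−1.31) × 1590×10^-6 = 7.787×10^-5 mol/kg
α₀ = 1/(1 + K1/[H⁺] + K1K2/[H⁺]²) = 1/(1 + 10^+1.39 + 10^-0.05) = 0.03782
DIC = [CO2*]/α₀ = 7.787×10^-5 / 0.03782 = 2.059 mmol/kg
CA = (α₁ + 2α₂)·DIC = (0.9285 + 2×0.03371) × 2.059 = 2.05 mmol/kg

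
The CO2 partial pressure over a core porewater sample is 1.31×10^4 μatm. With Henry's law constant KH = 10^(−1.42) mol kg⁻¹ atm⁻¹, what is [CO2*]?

KH = 10^(−1.42) = 3.802×10^-2 mol kg⁻¹ atm⁻¹
[CO2*] = KH · pCO2 = 3.802×10^-2 × 1.31×10^4×10^-6 atm = 4.98×10^-4 mol/kg

[CO2*] = 498 μmol/kg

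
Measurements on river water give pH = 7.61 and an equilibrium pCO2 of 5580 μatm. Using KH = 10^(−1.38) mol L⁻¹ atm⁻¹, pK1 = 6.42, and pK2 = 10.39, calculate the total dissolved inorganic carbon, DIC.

[CO2*] = KH · pCO2 = 10^(−1.38) × 5580×10^-6 = 2.326×10^-4 mol/L
α₀ = 1/(1 + K1/[H⁺] + K1K2/[H⁺]²) = 1/(1 + 10^+1.19 + 10^-1.59) = 0.06056
DIC = [CO2*]/α₀ = 2.326×10^-4 / 0.06056 = 3.84 mmol/L

DIC = 3.84 mmol/L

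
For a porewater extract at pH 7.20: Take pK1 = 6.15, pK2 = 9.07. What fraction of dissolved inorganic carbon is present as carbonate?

α₂ = 1 / (1 + [H⁺]/K2 + [H⁺]²/(K1K2)) = 1 / (1 + 10^+1.87 + 10^+0.82)
   = 1 / (1 + 74.131 + 6.6069) = 1/81.738 = 0.01223

α₂ = 0.0122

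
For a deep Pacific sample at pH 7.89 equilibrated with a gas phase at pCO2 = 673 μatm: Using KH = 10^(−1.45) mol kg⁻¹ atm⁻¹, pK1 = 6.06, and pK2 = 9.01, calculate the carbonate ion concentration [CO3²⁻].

[CO3²⁻] = 0.122 mmol/kg

[CO2*] = KH · pCO2 = 10^(−1.45) × 673×10^-6 = 2.388×10^-5 mol/kg
α₀ = 1/(1 + K1/[H⁺] + K1K2/[H⁺]²) = 1/(1 + 10^+1.83 + 10^+0.71) = 0.01356
DIC = [CO2*]/α₀ = 2.388×10^-5 / 0.01356 = 1.761 mmol/kg
[CO3²⁻] = α₂·DIC; α₂ = 0.06955, so [CO3²⁻] = 0.06955 × 1.761 = 0.122 mmol/kg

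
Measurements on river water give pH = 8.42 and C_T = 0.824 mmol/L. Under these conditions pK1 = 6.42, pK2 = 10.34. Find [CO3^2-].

[CO3²⁻] = 9.69 μmol/L

α₂ = 1 / (1 + [H⁺]/K2 + [H⁺]²/(K1K2)) = 1 / (1 + 10^+1.92 + 10^-0.08)
   = 1 / (1 + 83.176 + 0.83176) = 1/85.008 = 0.01176
[CO3²⁻] = α₂ × DIC = 0.01176 × 0.824 = 0.00969 mmol/L = 9.69 μmol/L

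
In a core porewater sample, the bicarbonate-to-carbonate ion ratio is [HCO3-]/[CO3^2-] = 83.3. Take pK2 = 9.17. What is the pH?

From K2 = [H⁺][CO3^2-]/[HCO3-]:  pH = pK2 − log₁₀([HCO3-]/[CO3^2-])
log₁₀(83.3) = +1.921
pH = 9.17 − (+1.921) = 7.25

pH = 7.25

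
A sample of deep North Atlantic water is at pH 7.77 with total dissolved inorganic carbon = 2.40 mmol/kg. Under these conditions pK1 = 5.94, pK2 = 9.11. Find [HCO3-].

[HCO3⁻] = 2.26 mmol/kg

α₁ = 1 / (1 + [H⁺]/K1 + K2/[H⁺]) = 1 / (1 + 10^-1.83 + 10^-1.34)
   = 1 / (1 + 0.014791 + 0.045709) = 1/1.0605 = 0.9430
[HCO3⁻] = α₁ × DIC = 0.9430 × 2.40 = 2.26 mmol/kg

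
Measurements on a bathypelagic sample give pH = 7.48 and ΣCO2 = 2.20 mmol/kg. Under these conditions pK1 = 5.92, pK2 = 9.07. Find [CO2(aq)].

α₀ = 1 / (1 + K1/[H⁺] + K1K2/[H⁺]²) = 1 / (1 + 10^+1.56 + 10^-0.03)
   = 1 / (1 + 36.308 + 0.93325) = 1/38.241 = 0.02615
[CO2*] = α₀ × DIC = 0.02615 × 2.20 = 0.0575 mmol/kg

[CO2*] = 0.0575 mmol/kg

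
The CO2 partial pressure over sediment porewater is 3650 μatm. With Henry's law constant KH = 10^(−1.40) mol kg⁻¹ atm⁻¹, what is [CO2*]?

KH = 10^(−1.40) = 3.981×10^-2 mol kg⁻¹ atm⁻¹
[CO2*] = KH · pCO2 = 3.981×10^-2 × 3650×10^-6 atm = 1.45×10^-4 mol/kg

[CO2*] = 145 μmol/kg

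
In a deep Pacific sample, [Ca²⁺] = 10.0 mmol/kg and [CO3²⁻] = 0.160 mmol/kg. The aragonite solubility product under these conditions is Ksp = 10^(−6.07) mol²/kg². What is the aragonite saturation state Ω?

Ω = 1.88

Ksp = 10^(−6.07) = 8.511×10^-7
Ω = [Ca²⁺][CO3²⁻]/Ksp = (10.0×10^-3)(0.160×10^-3) / 8.511×10^-7 = 1.88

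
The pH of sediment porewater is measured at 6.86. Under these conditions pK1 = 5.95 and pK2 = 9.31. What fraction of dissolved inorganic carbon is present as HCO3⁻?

α₁ = 1 / (1 + [H⁺]/K1 + K2/[H⁺]) = 1 / (1 + 10^-0.91 + 10^-2.45)
   = 1 / (1 + 0.12303 + 0.0035481) = 1/1.1266 = 0.8876

α₁ = 0.888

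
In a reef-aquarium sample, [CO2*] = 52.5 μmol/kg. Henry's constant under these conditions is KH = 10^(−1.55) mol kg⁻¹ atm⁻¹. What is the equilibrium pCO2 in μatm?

KH = 10^(−1.55) = 2.818×10^-2 mol kg⁻¹ atm⁻¹
pCO2 = [CO2*]/KH = 52.5×10^-6 / 2.818×10^-2 = 1.86×10^-3 atm = 1860 μatm

pCO2 = 1860 μatm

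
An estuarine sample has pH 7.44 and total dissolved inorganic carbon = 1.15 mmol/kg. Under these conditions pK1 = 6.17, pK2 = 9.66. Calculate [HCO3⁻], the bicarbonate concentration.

α₁ = 1 / (1 + [H⁺]/K1 + K2/[H⁺]) = 1 / (1 + 10^-1.27 + 10^-2.22)
   = 1 / (1 + 0.053703 + 0.0060256) = 1/1.0597 = 0.9436
[HCO3⁻] = α₁ × DIC = 0.9436 × 1.15 = 1.09 mmol/kg

[HCO3⁻] = 1.09 mmol/kg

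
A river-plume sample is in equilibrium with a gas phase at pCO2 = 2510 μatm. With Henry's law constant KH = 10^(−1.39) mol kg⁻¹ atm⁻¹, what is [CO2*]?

KH = 10^(−1.39) = 4.074×10^-2 mol kg⁻¹ atm⁻¹
[CO2*] = KH · pCO2 = 4.074×10^-2 × 2510×10^-6 atm = 1.02×10^-4 mol/kg

[CO2*] = 102 μmol/kg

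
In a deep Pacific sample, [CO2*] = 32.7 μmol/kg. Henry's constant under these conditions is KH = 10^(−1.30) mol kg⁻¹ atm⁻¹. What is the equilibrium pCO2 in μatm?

KH = 10^(−1.30) = 5.012×10^-2 mol kg⁻¹ atm⁻¹
pCO2 = [CO2*]/KH = 32.7×10^-6 / 5.012×10^-2 = 6.52×10^-4 atm = 652 μatm

pCO2 = 652 μatm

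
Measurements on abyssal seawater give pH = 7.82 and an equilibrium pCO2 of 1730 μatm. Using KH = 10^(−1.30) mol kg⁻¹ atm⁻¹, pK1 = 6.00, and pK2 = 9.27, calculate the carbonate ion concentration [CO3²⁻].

[CO2*] = KH · pCO2 = 10^(−1.30) × 1730×10^-6 = 8.671×10^-5 mol/kg
α₀ = 1/(1 + K1/[H⁺] + K1K2/[H⁺]²) = 1/(1 + 10^+1.82 + 10^+0.37) = 0.01441
DIC = [CO2*]/α₀ = 8.671×10^-5 / 0.01441 = 6.019 mmol/kg
[CO3²⁻] = α₂·DIC; α₂ = 0.03377, so [CO3²⁻] = 0.03377 × 6.019 = 0.203 mmol/kg

[CO3²⁻] = 0.203 mmol/kg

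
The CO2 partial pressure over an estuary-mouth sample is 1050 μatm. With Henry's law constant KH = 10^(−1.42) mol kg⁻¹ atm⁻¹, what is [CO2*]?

KH = 10^(−1.42) = 3.802×10^-2 mol kg⁻¹ atm⁻¹
[CO2*] = KH · pCO2 = 3.802×10^-2 × 1050×10^-6 atm = 3.99×10^-5 mol/kg

[CO2*] = 39.9 μmol/kg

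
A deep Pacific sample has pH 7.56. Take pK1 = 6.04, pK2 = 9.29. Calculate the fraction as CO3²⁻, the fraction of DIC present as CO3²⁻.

α₂ = 1 / (1 + [H⁺]/K2 + [H⁺]²/(K1K2)) = 1 / (1 + 10^+1.73 + 10^+0.21)
   = 1 / (1 + 53.703 + 1.6218) = 1/56.325 = 0.01775

α₂ = 0.0178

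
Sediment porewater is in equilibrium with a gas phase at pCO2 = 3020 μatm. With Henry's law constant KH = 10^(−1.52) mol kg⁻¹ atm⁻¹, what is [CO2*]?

KH = 10^(−1.52) = 3.020×10^-2 mol kg⁻¹ atm⁻¹
[CO2*] = KH · pCO2 = 3.020×10^-2 × 3020×10^-6 atm = 9.12×10^-5 mol/kg

[CO2*] = 91.2 μmol/kg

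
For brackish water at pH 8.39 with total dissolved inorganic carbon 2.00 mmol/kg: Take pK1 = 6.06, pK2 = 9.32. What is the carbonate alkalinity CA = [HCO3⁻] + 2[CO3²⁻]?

CA = 2.20 mmol/kg

CA = [HCO3⁻] + 2[CO3²⁻] = (α₁ + 2α₂)·DIC
At pH 8.39: [H⁺]/K1 = 10^-2.33 = 0.0046774, K2/[H⁺] = 10^-0.93 = 0.11749
α₁ = 1/(1 + 0.0046774 + 0.11749) = 1/1.1222 = 0.8911; α₂ = α₁·K2/[H⁺] = 0.1047
α₁ + 2α₂ = 1.1005
CA = 1.1005 × 2.00 = 2.20 mmol/kg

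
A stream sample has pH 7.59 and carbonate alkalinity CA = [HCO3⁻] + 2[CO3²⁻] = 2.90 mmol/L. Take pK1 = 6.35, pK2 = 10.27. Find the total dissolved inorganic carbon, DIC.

DIC = 3.06 mmol/L

CA = [HCO3⁻] + 2[CO3²⁻] = (α₁ + 2α₂)·DIC
At pH 7.59: [H⁺]/K1 = 10^-1.24 = 0.057544, K2/[H⁺] = 10^-2.68 = 0.0020893
α₁ = 1/(1 + 0.057544 + 0.0020893) = 1/1.0596 = 0.9437; α₂ = α₁·K2/[H⁺] = 0.001972
α₁ + 2α₂ = 0.9477
DIC = CA / (α₁ + 2α₂) = 2.90 / 0.9477 = 3.06 mmol/L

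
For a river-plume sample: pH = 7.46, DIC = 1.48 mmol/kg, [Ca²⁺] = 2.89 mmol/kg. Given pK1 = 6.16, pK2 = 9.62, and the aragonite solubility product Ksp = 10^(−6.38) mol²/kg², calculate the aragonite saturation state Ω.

Ω = 0.0672

α₂ = 1 / (1 + [H⁺]/K2 + [H⁺]²/(K1K2)) = 1 / (1 + 10^+2.16 + 10^+0.86)
   = 1 / (1 + 144.54 + 7.2444) = 1/152.79 = 0.006545
[CO3²⁻] = α₂ × DIC = 0.006545 × 1.48 = 0.009687 mmol/kg = 9.687 μmol/kg
Ksp = 10^(−6.38) = 4.169×10^-7
Ω = [Ca²⁺][CO3²⁻]/Ksp = (2.89×10^-3)(9.687×10^-6) / 4.169×10^-7 = 0.0672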